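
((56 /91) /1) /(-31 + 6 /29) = -232 /11609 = -0.02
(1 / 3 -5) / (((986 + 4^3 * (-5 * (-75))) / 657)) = -1533 / 12493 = -0.12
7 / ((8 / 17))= 119 / 8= 14.88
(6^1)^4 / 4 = 324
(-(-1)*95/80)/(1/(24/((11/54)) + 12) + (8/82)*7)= 278103/161740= 1.72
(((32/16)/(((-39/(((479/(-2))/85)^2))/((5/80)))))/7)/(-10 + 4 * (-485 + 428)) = 0.00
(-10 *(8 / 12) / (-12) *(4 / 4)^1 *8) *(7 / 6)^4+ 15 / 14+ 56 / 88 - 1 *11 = -59407 / 56133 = -1.06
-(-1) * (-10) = -10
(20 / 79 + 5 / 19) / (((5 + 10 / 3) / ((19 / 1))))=93 / 79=1.18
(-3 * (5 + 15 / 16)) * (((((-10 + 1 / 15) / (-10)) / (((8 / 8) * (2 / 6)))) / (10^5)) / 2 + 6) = -3420008493 / 32000000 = -106.88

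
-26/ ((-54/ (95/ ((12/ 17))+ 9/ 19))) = 400309/ 6156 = 65.03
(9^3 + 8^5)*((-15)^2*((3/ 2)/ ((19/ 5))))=5950125/ 2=2975062.50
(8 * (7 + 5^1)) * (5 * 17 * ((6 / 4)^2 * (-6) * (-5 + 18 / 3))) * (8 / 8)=-110160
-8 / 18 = -4 / 9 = -0.44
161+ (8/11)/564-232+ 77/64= -6928189/99264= -69.80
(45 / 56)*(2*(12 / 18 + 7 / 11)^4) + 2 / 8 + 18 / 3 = 10038395 / 922383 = 10.88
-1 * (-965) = 965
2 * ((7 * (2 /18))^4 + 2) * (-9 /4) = -15523 /1458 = -10.65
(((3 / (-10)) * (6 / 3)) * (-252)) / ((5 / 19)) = 14364 / 25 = 574.56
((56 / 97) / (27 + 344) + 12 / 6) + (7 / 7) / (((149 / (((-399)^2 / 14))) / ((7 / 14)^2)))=129187443 / 6128072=21.08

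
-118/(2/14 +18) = -826/127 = -6.50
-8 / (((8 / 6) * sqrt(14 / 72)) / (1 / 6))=-6 * sqrt(7) / 7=-2.27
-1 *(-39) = 39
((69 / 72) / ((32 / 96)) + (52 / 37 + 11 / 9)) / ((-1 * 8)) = -14659 / 21312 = -0.69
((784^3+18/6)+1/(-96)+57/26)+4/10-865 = 3006990134191/6240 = 481889444.58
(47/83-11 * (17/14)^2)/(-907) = 254645/14755076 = 0.02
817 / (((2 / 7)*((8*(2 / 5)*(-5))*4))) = -44.68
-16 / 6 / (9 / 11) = -3.26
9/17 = 0.53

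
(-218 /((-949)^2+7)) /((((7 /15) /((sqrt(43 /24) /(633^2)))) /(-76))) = 10355 * sqrt(258) /1263023016192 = 0.00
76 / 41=1.85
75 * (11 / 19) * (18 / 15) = 990 / 19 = 52.11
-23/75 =-0.31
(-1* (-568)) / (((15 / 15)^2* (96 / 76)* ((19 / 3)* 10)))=7.10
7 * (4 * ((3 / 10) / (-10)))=-21 / 25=-0.84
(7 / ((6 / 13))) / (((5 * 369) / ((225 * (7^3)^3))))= 18360891185 / 246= 74637769.04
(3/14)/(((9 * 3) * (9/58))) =29/567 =0.05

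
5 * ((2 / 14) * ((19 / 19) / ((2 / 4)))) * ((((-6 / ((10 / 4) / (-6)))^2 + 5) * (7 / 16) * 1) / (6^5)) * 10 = 5309 / 31104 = 0.17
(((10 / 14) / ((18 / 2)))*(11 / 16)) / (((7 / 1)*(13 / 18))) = 55 / 5096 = 0.01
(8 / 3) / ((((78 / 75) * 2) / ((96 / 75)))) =64 / 39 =1.64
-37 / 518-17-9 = -365 / 14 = -26.07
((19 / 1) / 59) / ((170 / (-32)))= -0.06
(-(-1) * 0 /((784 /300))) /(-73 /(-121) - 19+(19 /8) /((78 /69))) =0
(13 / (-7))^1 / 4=-13 / 28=-0.46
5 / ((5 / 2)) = 2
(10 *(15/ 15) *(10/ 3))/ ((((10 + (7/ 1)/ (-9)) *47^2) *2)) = 0.00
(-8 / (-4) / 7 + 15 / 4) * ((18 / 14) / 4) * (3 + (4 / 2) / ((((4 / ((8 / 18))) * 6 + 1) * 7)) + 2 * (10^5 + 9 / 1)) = 78317224479 / 301840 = 259466.02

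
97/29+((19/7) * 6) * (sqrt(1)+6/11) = 63671/2233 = 28.51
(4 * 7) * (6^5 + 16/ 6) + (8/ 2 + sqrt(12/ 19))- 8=2 * sqrt(57)/ 19 + 653396/ 3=217799.46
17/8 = 2.12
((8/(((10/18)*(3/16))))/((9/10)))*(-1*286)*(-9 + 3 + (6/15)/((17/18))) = 11568128/85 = 136095.62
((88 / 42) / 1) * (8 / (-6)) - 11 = -869 / 63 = -13.79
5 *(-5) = -25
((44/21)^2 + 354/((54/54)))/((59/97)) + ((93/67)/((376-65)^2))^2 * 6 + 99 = 688.22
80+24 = 104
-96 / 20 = -24 / 5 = -4.80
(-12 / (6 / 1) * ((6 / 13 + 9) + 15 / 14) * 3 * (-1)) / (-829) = -0.08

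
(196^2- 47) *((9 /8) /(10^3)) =345321 /8000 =43.17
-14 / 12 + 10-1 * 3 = 35 / 6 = 5.83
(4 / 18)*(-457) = -914 / 9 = -101.56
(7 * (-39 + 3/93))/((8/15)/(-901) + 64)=-14285355/3351689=-4.26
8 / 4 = 2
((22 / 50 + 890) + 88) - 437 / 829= 20267244 / 20725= 977.91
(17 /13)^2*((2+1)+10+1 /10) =37859 /1690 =22.40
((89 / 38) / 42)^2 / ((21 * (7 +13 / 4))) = 7921 / 548288244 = 0.00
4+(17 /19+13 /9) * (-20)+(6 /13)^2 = -42.57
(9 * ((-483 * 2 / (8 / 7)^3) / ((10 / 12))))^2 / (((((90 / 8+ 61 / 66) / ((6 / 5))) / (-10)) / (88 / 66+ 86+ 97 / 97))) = -34994503760843781 / 8227840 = -4253182337.14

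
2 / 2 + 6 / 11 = 17 / 11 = 1.55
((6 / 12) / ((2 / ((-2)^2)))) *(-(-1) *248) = 248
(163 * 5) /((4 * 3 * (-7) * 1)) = -815 /84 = -9.70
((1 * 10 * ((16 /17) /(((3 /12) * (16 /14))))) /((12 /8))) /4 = 280 /51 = 5.49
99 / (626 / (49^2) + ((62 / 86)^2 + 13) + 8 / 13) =1904523621 / 276941776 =6.88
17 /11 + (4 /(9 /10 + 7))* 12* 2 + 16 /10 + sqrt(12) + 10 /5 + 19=39.76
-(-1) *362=362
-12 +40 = 28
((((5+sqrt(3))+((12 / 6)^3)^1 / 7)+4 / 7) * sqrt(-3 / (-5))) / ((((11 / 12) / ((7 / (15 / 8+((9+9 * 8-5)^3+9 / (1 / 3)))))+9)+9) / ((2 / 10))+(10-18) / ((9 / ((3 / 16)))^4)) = 13934592 * sqrt(5) / 6677773919965+31186944 * sqrt(15) / 6677773919965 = 0.00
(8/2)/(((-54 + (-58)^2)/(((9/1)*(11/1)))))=198/1655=0.12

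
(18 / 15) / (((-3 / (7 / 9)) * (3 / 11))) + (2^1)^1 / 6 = -109 / 135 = -0.81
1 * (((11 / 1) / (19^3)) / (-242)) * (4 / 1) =-2 / 75449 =-0.00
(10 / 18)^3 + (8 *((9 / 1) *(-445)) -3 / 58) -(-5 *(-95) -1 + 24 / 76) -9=-26127769729 / 803358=-32523.20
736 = 736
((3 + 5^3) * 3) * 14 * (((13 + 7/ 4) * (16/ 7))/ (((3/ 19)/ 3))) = 3443712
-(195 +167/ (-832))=-162073/ 832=-194.80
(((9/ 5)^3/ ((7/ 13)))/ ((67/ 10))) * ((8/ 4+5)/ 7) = 18954/ 11725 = 1.62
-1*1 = -1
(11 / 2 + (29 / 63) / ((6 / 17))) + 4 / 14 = 1340 / 189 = 7.09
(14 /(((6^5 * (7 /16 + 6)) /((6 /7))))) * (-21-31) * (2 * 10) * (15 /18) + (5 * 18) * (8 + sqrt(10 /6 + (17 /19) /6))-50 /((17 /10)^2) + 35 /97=45 * sqrt(2622) /19 + 493147660775 /701637957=824.13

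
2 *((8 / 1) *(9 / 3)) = 48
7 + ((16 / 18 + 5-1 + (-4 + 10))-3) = 134 / 9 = 14.89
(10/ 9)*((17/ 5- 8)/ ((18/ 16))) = -4.54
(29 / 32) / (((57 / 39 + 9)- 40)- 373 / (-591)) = -222807 / 7107040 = -0.03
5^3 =125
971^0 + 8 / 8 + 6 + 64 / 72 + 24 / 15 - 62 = -2318 / 45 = -51.51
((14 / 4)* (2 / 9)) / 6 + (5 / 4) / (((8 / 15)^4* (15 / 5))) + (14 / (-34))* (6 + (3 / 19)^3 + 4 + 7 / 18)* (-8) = 2038222914271 / 51581435904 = 39.51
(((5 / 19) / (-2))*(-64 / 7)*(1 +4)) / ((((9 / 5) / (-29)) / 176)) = -17055.97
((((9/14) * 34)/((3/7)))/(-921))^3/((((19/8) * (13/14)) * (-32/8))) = 137564/7146807421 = 0.00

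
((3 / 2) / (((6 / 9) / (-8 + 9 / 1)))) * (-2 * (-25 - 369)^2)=-698562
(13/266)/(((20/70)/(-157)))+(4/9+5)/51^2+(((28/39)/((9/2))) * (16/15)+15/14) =-25.61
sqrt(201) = 14.18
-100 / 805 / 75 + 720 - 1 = 1736381 / 2415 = 719.00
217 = 217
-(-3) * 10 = 30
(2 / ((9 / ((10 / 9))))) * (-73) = -1460 / 81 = -18.02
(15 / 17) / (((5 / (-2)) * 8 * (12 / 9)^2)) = -27 / 1088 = -0.02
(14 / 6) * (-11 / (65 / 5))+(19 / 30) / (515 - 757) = -186587 / 94380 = -1.98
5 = 5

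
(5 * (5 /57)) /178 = 25 /10146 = 0.00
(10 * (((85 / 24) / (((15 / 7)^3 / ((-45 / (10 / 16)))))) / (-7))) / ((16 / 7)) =5831 / 360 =16.20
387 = 387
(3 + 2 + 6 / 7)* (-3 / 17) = -123 / 119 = -1.03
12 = 12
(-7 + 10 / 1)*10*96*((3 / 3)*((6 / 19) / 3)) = 5760 / 19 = 303.16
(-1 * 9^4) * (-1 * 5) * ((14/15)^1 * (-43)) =-1316574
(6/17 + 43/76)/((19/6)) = 3561/12274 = 0.29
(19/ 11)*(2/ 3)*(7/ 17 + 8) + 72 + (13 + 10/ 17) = 4859/ 51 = 95.27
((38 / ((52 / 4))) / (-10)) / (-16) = 19 / 1040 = 0.02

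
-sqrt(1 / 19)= -sqrt(19) / 19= -0.23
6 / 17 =0.35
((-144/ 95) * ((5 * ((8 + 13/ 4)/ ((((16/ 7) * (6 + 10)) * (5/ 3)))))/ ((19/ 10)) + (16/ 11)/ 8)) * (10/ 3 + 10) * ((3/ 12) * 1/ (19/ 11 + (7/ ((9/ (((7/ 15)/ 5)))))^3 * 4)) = -65905142484375/ 33781324037456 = -1.95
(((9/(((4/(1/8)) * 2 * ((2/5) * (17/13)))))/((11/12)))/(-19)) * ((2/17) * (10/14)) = -8775/6764912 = -0.00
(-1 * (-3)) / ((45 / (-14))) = -14 / 15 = -0.93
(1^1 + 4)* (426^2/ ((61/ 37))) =33573060/ 61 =550378.03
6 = 6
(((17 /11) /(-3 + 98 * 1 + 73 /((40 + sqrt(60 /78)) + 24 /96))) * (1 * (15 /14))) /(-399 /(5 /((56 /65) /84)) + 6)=4033250 * sqrt(130) /34113115758183 + 900806801375 /272904926065464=0.00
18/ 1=18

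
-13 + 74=61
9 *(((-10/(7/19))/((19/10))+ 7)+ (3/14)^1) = -891/14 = -63.64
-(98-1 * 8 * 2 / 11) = -1062 / 11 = -96.55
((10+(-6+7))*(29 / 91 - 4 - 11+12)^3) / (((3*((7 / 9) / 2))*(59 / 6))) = -18.48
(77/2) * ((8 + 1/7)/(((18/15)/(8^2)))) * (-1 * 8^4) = -68485120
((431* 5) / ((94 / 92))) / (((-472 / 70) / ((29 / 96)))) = -50308475 / 532416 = -94.49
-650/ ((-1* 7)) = 650/ 7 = 92.86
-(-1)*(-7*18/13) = -126/13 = -9.69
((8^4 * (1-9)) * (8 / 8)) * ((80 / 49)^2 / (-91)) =209715200 / 218491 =959.83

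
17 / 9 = 1.89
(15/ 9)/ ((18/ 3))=0.28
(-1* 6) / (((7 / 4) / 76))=-1824 / 7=-260.57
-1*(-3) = 3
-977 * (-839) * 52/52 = 819703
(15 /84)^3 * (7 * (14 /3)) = 125 /672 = 0.19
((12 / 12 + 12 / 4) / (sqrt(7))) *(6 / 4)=6 *sqrt(7) / 7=2.27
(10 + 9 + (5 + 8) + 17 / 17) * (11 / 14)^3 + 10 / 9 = 422747 / 24696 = 17.12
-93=-93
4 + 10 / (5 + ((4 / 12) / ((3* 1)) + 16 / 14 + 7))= 4.75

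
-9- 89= -98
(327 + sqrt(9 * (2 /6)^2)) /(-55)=-328 /55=-5.96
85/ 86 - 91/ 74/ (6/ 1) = 14957/ 19092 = 0.78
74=74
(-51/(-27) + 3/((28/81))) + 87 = 24587/252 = 97.57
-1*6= -6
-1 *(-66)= 66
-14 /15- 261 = -3929 /15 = -261.93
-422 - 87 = -509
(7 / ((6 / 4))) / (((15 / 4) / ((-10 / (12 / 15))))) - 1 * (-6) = -86 / 9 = -9.56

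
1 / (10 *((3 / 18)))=3 / 5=0.60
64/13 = 4.92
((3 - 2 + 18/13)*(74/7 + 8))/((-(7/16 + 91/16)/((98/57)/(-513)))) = 4960/204687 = 0.02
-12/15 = -4/5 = -0.80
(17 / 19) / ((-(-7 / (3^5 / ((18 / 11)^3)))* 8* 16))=22627 / 408576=0.06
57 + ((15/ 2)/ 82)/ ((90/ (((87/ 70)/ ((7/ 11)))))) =9161359/ 160720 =57.00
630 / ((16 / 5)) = 1575 / 8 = 196.88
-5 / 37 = -0.14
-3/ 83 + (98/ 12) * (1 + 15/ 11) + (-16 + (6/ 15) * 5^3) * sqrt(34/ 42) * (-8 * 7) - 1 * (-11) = 82901/ 2739 - 272 * sqrt(357)/ 3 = -1682.83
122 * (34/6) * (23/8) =23851/12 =1987.58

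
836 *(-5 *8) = -33440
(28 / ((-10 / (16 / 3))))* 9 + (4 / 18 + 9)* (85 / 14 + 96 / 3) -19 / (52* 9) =3548933 / 16380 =216.66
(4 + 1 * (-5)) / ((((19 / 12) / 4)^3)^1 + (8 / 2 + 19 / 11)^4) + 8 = 13936395906776 / 1742251885531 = 8.00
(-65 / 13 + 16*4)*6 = 354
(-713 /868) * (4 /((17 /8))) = -184 /119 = -1.55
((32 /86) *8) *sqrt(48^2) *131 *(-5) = -4024320 /43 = -93588.84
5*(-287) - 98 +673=-860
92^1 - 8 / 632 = 7267 / 79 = 91.99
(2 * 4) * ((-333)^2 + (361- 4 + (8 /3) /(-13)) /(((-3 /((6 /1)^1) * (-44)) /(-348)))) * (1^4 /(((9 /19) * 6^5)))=25995553 /113724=228.58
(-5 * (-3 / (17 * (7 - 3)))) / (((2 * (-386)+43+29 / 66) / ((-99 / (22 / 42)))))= 0.06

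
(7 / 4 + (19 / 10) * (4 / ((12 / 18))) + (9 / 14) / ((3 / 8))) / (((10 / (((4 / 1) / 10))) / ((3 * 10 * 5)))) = 6243 / 70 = 89.19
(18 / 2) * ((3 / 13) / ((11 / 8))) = 216 / 143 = 1.51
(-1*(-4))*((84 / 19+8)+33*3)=8468 / 19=445.68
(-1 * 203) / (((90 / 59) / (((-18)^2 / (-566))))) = 107793 / 1415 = 76.18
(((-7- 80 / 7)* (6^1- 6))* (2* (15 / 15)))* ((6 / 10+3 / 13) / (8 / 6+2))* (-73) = 0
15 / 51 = 5 / 17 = 0.29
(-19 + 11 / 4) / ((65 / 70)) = -35 / 2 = -17.50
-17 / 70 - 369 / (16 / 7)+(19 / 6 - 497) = -1101263 / 1680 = -655.51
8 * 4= 32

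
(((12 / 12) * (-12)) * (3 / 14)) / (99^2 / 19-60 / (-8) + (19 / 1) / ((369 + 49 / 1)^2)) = -165528 / 33688585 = -0.00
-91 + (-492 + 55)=-528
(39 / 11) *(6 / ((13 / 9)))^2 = 8748 / 143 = 61.17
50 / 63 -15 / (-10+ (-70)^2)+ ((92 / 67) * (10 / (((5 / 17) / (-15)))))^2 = 45214200571093 / 92195082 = 490418.79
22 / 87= 0.25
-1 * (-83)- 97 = -14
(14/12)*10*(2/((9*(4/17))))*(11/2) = 6545/108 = 60.60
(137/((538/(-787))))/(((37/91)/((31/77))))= -43451057/218966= -198.44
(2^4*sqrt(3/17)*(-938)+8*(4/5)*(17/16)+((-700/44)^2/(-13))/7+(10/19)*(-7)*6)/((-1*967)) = 2702767/144503645+15008*sqrt(51)/16439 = 6.54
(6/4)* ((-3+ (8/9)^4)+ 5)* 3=8609/729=11.81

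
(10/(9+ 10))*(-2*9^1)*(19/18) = -10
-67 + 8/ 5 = -327/ 5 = -65.40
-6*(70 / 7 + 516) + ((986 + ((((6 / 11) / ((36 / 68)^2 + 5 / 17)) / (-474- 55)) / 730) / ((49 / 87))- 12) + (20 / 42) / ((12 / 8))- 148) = -362230190900761 / 155484785610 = -2329.68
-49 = -49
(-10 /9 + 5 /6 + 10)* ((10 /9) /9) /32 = 875 /23328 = 0.04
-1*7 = -7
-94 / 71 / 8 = -47 / 284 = -0.17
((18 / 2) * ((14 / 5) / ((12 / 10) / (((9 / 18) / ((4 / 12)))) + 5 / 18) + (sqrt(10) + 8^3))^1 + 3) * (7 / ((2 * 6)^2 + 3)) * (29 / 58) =3 * sqrt(10) / 14 + 149845 / 1358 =111.02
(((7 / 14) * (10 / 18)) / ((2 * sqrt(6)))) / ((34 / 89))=445 * sqrt(6) / 7344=0.15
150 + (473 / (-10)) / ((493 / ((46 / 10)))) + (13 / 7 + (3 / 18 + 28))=46480433 / 258825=179.58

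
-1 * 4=-4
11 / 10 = 1.10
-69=-69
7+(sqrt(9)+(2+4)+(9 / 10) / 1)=169 / 10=16.90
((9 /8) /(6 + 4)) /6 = 3 /160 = 0.02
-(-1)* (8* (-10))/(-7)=80/7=11.43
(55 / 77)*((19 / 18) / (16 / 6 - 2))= 95 / 84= 1.13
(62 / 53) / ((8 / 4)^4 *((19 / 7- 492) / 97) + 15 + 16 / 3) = -126294 / 6517993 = -0.02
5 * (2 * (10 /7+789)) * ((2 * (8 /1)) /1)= 885280 /7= 126468.57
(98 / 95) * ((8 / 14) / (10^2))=14 / 2375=0.01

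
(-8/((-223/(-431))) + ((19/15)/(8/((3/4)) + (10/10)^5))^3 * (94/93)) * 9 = -5155244539926/37049359375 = -139.15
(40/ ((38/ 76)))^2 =6400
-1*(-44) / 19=44 / 19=2.32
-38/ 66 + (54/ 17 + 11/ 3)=1172/ 187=6.27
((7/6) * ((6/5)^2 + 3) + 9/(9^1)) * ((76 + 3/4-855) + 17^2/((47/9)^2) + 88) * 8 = -1855672617/55225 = -33602.04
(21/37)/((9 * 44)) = 7/4884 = 0.00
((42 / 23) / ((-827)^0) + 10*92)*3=63606 / 23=2765.48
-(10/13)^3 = -1000/2197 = -0.46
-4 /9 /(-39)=4 /351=0.01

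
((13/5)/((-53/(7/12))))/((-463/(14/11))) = 637/8097870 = 0.00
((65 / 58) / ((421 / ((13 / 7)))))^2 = 714025 / 29215697476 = 0.00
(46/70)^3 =12167/42875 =0.28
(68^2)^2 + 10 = 21381386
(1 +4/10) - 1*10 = -43/5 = -8.60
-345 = -345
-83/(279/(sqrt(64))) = -664/279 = -2.38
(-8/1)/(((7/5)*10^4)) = -1/1750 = -0.00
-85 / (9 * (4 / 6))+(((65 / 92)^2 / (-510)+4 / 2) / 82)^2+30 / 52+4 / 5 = -4166144904273044503 / 325756218064343040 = -12.79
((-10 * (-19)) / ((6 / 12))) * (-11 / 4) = -1045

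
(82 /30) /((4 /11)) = 451 /60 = 7.52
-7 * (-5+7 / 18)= 581 / 18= 32.28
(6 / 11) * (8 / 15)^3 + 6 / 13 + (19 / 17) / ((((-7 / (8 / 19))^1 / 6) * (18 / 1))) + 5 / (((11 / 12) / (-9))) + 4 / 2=-891523372 / 19144125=-46.57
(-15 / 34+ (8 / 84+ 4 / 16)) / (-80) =137 / 114240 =0.00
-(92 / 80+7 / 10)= -37 / 20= -1.85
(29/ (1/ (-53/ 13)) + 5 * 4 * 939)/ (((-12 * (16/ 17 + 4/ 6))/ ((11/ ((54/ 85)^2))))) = -26361.55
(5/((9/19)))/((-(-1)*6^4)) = 95/11664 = 0.01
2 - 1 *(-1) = 3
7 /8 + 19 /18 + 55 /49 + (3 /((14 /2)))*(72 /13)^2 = 9658507 /596232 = 16.20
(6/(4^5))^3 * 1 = 27/134217728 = 0.00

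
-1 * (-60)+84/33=688/11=62.55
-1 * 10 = -10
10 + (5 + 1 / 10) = 151 / 10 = 15.10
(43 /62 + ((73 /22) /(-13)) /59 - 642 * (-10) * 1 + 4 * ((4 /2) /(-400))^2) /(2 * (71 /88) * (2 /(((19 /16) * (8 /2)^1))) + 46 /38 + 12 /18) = 957207857188179 /381145310000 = 2511.40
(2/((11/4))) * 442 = 3536/11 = 321.45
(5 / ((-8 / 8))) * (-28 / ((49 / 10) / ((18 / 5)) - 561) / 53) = -5040 / 1067791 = -0.00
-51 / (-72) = 17 / 24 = 0.71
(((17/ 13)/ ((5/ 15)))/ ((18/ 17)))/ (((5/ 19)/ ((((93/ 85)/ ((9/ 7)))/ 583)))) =70091/ 3410550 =0.02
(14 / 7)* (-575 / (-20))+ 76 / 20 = 613 / 10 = 61.30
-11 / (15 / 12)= -44 / 5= -8.80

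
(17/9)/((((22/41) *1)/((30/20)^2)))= 697/88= 7.92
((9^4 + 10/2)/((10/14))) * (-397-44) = -20269242/5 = -4053848.40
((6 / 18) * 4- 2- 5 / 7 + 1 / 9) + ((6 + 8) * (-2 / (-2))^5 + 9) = 1369 / 63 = 21.73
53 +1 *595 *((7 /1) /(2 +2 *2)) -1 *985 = -1427 /6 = -237.83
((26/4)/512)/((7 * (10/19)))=247/71680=0.00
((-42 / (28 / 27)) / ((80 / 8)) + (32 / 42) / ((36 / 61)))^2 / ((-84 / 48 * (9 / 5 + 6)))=-108764041 / 195036660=-0.56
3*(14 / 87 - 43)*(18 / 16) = -33543 / 232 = -144.58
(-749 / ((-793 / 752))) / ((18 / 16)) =4505984 / 7137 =631.36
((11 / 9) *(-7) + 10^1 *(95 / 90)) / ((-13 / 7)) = -14 / 13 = -1.08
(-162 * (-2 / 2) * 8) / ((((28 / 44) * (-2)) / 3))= -21384 / 7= -3054.86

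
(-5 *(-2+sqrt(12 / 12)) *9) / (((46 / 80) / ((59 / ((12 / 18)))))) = 6926.09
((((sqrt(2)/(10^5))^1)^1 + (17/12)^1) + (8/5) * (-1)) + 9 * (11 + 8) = sqrt(2)/100000 + 10249/60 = 170.82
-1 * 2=-2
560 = 560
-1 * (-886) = 886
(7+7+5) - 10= 9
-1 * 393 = -393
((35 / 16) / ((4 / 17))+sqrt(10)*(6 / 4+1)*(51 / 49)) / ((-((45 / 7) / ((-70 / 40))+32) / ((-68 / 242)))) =4335*sqrt(10) / 167948+495635 / 5374336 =0.17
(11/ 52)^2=121/ 2704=0.04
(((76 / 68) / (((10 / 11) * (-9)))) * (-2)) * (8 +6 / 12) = 209 / 90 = 2.32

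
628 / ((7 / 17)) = 10676 / 7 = 1525.14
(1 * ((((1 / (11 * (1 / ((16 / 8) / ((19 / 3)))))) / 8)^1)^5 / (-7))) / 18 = -27 / 5716884562622464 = -0.00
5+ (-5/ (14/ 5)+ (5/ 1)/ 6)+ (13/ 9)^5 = 4272106/ 413343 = 10.34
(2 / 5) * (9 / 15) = 6 / 25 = 0.24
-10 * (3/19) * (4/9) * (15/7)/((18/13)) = -1300/1197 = -1.09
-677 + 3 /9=-2030 /3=-676.67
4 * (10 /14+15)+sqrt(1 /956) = sqrt(239) /478+440 /7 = 62.89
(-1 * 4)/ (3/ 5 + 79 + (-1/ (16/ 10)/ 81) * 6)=-2160/ 42959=-0.05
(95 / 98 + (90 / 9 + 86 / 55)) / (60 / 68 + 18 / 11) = 4.98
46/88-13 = -549/44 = -12.48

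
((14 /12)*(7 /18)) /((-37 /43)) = -2107 /3996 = -0.53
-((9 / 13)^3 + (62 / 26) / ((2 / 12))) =-32163 / 2197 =-14.64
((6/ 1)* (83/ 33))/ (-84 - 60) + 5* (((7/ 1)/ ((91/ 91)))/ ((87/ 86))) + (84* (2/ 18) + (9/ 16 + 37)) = 3738673/ 45936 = 81.39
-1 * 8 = -8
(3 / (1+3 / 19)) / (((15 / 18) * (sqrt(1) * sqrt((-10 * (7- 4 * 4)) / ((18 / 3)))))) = 57 * sqrt(15) / 275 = 0.80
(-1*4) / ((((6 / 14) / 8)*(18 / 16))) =-1792 / 27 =-66.37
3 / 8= 0.38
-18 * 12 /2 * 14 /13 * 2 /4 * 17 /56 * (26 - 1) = -11475 /26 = -441.35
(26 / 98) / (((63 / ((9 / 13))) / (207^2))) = 42849 / 343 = 124.92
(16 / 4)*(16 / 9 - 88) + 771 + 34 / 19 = 73171 / 171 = 427.90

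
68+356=424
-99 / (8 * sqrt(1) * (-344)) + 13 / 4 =9043 / 2752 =3.29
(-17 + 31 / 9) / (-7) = 122 / 63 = 1.94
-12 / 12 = -1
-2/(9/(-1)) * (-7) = -14/9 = -1.56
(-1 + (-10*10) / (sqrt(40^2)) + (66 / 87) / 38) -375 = -378.48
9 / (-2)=-9 / 2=-4.50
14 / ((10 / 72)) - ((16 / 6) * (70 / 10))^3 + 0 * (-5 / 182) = -864472 / 135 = -6403.50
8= 8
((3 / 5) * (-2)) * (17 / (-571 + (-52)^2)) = -0.01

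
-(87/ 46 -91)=89.11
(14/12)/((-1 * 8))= -7/48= -0.15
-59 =-59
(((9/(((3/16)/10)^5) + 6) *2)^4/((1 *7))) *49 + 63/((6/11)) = 27079938526716556137930432721502243596271010935/1062882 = 25477840933157731655941520000000000000000.00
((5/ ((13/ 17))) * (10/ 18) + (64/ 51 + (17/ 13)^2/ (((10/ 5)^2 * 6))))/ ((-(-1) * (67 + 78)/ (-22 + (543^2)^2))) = 89172185777874217/ 29994120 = 2972988898.42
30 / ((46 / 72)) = 1080 / 23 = 46.96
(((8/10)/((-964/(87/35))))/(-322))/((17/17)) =87/13580350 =0.00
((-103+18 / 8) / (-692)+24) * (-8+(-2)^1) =-334175 / 1384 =-241.46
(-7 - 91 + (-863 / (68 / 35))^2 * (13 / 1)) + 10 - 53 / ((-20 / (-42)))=59297623809 / 23120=2564776.12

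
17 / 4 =4.25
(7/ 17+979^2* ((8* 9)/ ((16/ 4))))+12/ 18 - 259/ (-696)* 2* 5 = 34020831201/ 1972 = 17251942.80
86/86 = 1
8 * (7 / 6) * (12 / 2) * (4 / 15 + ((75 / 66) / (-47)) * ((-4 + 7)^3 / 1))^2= 502153694 / 60140025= 8.35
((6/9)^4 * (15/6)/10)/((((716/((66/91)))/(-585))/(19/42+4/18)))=-4675/236817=-0.02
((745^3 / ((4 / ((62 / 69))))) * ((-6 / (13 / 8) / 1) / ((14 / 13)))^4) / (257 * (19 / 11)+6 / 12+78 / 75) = 28814172.75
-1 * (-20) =20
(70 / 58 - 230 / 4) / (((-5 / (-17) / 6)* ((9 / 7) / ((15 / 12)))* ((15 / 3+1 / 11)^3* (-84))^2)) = -98330493305 / 10818522137493504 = -0.00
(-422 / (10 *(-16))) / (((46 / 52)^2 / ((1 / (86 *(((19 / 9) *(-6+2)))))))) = -320931 / 69150880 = -0.00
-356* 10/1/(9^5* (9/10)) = -35600/531441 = -0.07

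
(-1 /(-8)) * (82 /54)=41 /216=0.19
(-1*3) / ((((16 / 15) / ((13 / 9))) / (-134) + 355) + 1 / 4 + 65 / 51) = -0.01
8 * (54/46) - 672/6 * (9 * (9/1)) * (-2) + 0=18153.39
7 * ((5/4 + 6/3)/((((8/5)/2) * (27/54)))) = 455/8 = 56.88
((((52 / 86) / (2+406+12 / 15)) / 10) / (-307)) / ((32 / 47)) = -0.00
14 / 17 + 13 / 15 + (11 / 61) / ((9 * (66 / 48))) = 79553 / 46665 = 1.70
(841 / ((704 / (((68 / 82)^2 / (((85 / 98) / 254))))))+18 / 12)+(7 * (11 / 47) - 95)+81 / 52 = 8488928819 / 56490005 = 150.27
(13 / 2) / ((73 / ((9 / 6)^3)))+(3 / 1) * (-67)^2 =15729807 / 1168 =13467.30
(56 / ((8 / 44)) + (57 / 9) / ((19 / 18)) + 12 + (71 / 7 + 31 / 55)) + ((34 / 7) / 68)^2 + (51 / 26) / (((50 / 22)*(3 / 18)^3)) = 366561543 / 700700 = 523.14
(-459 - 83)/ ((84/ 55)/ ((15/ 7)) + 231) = -149050/ 63721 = -2.34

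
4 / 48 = 1 / 12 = 0.08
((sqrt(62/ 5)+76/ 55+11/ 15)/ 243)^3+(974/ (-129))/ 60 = -0.13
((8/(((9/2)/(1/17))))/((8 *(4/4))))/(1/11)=22/153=0.14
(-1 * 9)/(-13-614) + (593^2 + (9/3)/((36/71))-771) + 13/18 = 2640056131/7524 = 350884.65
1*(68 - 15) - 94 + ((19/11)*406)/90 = -16438/495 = -33.21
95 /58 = 1.64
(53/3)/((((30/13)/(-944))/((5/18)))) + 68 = -157096/81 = -1939.46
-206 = -206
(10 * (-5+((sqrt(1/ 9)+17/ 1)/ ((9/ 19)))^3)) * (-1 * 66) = -32335468.46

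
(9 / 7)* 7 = 9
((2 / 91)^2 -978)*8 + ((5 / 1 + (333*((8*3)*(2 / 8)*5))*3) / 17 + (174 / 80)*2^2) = -8519909691 / 1407770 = -6052.06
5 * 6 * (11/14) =165/7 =23.57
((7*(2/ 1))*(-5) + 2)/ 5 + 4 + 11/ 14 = -617/ 70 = -8.81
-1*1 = -1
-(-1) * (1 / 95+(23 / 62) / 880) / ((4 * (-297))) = -1261 / 136836480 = -0.00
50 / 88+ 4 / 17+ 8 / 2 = 3593 / 748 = 4.80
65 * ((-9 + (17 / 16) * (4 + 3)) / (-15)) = 325 / 48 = 6.77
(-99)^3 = -970299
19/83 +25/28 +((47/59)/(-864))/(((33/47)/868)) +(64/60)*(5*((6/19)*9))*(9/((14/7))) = 316581785539/4642473528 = 68.19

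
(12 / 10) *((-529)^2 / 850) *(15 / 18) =279841 / 850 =329.22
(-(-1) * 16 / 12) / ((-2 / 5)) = -10 / 3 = -3.33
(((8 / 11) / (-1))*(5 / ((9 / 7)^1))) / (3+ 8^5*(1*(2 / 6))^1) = -280 / 1081641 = -0.00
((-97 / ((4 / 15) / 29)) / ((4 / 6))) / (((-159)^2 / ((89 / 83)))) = -1251785 / 1865176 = -0.67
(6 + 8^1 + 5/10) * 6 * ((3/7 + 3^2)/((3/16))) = 30624/7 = 4374.86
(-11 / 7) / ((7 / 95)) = -21.33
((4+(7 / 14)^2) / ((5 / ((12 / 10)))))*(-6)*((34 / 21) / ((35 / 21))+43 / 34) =-13.69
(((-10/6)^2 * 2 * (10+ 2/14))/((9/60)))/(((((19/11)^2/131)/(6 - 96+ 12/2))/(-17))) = 76528628000/3249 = 23554517.70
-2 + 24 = 22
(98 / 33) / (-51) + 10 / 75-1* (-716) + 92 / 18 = 6068782 / 8415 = 721.19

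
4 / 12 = 1 / 3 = 0.33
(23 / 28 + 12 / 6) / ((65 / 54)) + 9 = 11.34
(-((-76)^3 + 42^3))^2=133143252544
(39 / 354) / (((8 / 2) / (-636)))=-2067 / 118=-17.52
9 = 9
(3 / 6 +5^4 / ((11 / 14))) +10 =17731 / 22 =805.95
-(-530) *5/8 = 1325/4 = 331.25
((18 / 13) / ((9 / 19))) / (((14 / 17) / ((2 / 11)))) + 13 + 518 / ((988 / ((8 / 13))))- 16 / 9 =27125953 / 2225223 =12.19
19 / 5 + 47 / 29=786 / 145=5.42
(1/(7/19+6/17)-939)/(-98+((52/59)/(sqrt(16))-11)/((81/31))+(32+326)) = -43501644/11871583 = -3.66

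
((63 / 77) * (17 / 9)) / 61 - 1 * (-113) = 75840 / 671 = 113.03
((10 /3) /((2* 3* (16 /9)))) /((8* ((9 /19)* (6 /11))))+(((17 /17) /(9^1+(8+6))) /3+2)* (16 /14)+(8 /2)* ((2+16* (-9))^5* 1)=-256998932110169803 /1112832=-230941356925.55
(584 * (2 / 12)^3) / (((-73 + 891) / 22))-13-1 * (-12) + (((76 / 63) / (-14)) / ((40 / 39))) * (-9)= -1852337 / 10822140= -0.17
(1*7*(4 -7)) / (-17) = 21 / 17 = 1.24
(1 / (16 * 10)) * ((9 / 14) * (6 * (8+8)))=27 / 70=0.39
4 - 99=-95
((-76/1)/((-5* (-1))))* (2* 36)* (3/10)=-8208/25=-328.32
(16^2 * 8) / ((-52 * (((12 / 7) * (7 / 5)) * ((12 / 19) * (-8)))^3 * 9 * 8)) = 857375 / 2794881024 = 0.00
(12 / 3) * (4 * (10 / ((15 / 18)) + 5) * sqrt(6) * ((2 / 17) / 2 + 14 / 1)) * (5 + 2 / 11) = 217968 * sqrt(6) / 11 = 48537.31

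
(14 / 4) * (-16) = -56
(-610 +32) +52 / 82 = -577.37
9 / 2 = 4.50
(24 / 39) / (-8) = -1 / 13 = -0.08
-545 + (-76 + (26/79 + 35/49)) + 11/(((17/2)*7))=-5826474/9401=-619.77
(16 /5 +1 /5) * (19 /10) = 6.46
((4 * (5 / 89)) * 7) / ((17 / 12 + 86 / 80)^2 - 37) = -2016000 / 39462511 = -0.05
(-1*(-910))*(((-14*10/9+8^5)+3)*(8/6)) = 1073068360/27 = 39743272.59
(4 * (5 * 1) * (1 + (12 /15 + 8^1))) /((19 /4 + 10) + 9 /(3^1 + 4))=5488 /449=12.22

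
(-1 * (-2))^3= 8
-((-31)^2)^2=-923521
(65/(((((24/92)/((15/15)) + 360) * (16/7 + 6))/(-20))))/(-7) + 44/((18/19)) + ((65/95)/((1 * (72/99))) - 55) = -413781833/54787032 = -7.55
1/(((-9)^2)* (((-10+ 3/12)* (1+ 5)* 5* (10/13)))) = -1/18225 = -0.00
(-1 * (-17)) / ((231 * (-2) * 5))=-17 / 2310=-0.01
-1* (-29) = 29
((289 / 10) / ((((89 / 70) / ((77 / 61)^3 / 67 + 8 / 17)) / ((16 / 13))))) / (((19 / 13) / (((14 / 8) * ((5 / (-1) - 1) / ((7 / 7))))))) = -2587422156984 / 25716266357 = -100.61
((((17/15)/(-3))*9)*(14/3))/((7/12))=-136/5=-27.20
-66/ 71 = -0.93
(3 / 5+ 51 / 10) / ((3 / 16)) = 30.40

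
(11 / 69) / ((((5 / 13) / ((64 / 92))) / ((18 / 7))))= 13728 / 18515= 0.74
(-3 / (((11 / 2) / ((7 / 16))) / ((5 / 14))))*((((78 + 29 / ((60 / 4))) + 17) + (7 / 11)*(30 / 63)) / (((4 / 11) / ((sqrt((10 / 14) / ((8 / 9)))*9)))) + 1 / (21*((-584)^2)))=-15471*sqrt(70) / 704 - 5 / 420180992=-183.86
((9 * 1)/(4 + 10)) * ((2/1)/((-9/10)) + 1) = -11/14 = -0.79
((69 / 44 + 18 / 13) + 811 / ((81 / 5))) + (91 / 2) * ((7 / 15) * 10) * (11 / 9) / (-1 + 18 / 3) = 24305357 / 231660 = 104.92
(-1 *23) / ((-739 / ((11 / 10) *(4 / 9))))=506 / 33255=0.02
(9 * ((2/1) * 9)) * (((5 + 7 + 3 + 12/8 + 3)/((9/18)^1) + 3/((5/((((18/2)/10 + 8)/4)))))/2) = 653427/200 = 3267.14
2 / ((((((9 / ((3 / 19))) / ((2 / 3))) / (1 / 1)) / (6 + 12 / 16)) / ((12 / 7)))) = 36 / 133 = 0.27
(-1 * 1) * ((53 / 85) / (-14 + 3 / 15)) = 53 / 1173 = 0.05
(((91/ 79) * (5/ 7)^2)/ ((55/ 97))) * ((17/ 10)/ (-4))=-21437/ 48664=-0.44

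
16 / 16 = 1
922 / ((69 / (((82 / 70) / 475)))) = 37802 / 1147125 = 0.03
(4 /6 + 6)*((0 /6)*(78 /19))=0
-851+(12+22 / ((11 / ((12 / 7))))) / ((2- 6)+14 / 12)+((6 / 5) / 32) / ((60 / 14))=-81532767 / 95200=-856.44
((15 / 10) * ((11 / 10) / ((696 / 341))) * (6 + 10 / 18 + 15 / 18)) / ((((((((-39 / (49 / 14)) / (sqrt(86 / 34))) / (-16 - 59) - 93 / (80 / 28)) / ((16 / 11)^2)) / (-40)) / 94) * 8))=112858054400 * sqrt(731) / 5826442322583 + 354401420156000 / 1942147440861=183.00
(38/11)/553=38/6083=0.01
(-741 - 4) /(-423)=745 /423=1.76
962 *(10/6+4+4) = 27898/3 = 9299.33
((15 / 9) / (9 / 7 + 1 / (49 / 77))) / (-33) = -7 / 396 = -0.02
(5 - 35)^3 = -27000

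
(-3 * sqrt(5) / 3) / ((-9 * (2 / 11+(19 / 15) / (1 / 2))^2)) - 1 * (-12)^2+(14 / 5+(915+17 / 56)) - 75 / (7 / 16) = 3025 * sqrt(5) / 200704+24107 / 40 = 602.71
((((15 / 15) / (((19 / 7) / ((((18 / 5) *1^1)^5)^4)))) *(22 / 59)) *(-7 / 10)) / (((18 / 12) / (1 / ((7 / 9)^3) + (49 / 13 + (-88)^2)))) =-646122391666446443960689905106944 / 9728527069091796875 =-66415232961546.87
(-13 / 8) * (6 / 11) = -39 / 44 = -0.89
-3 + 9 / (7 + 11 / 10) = -17 / 9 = -1.89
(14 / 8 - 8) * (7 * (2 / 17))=-175 / 34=-5.15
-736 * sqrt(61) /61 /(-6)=368 * sqrt(61) /183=15.71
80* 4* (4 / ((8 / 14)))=2240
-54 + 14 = -40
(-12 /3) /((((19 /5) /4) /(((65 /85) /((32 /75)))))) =-4875 /646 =-7.55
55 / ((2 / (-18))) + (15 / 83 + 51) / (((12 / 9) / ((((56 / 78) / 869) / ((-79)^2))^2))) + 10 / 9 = -1833937286263585622791 / 3713258847327849963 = -493.89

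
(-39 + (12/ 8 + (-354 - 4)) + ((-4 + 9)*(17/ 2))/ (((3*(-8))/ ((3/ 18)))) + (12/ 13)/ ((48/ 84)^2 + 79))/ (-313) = 5759808815/ 4555066464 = 1.26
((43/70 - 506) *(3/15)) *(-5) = 35377/70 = 505.39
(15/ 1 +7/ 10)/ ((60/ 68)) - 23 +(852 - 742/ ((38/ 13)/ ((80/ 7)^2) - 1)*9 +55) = 47171974961/ 6100350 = 7732.67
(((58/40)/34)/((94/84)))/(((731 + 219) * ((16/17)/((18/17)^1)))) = 5481/121448000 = 0.00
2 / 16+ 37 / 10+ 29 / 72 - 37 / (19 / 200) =-1317541 / 3420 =-385.25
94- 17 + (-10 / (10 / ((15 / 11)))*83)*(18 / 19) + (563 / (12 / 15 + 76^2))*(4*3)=-14616684 / 503063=-29.06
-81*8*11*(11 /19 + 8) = -1161864 /19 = -61150.74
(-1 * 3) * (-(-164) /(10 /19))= -4674 /5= -934.80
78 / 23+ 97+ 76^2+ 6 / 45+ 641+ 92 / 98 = 110194624 / 16905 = 6518.46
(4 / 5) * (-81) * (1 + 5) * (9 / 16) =-2187 / 10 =-218.70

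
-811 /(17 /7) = -5677 /17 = -333.94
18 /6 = 3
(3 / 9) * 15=5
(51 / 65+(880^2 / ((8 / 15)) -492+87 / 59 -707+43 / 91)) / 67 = 2995909706 / 138355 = 21653.79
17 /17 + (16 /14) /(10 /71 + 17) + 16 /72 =98821 /76671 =1.29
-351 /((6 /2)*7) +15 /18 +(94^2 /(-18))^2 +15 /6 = 136623481 /567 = 240958.52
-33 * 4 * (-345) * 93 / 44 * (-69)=-6641595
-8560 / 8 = -1070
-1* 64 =-64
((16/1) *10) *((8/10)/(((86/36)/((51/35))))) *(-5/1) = -390.38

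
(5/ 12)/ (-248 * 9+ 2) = -0.00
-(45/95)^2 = -81/361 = -0.22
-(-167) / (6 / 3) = 167 / 2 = 83.50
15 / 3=5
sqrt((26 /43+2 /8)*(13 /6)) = 7*sqrt(1118) /172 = 1.36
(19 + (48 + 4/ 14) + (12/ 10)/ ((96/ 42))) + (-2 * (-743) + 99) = 462787/ 280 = 1652.81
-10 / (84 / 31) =-155 / 42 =-3.69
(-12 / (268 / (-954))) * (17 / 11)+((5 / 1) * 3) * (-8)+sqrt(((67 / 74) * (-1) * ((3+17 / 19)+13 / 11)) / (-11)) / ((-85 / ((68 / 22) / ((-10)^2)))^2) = -53.98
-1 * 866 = -866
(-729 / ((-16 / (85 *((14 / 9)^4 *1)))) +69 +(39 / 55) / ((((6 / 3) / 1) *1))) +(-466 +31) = 22087361 / 990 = 22310.47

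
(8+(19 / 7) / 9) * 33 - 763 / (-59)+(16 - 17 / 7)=372265 / 1239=300.46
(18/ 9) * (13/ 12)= 13/ 6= 2.17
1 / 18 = 0.06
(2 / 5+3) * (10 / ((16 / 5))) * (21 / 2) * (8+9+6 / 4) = 66045 / 32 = 2063.91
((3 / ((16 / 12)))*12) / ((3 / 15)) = 135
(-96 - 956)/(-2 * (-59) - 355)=1052/237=4.44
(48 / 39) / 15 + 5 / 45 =113 / 585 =0.19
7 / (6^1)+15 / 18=2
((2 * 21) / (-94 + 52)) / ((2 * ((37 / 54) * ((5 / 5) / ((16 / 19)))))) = -432 / 703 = -0.61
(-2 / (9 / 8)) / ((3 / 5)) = -80 / 27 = -2.96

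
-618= -618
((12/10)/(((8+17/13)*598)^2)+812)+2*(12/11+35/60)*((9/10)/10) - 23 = 1222641861897/1549017800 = 789.30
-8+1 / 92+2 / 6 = -7.66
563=563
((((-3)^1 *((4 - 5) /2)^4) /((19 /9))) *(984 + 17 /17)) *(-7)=186165 /304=612.38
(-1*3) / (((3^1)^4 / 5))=-5 / 27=-0.19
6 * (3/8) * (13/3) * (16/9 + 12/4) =559/12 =46.58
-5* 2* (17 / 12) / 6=-85 / 36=-2.36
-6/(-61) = 6/61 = 0.10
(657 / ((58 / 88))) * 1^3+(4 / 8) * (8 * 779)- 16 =118808 / 29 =4096.83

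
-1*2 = -2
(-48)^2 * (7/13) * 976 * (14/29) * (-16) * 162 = -571206795264/377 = -1515137387.97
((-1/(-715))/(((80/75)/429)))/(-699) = -3/3728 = -0.00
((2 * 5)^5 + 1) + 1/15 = 1500016/15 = 100001.07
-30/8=-15/4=-3.75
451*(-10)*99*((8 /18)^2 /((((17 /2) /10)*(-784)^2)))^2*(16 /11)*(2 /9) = -225500 /10930806355329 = -0.00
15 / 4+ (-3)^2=51 / 4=12.75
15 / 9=5 / 3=1.67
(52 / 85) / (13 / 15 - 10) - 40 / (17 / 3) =-16596 / 2329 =-7.13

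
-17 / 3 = -5.67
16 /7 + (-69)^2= 33343 /7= 4763.29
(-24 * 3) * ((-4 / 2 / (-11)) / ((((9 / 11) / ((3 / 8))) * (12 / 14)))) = -7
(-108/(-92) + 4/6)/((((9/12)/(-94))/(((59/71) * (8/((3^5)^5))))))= -22538944/12452600692983771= -0.00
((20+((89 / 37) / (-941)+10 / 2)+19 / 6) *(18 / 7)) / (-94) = -17650617 / 22909586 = -0.77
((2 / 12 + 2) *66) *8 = 1144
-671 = -671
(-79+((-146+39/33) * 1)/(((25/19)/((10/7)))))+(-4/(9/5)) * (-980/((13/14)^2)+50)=425205857/195195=2178.36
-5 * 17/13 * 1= -85/13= -6.54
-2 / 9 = -0.22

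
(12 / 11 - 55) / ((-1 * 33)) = 593 / 363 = 1.63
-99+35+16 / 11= -688 / 11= -62.55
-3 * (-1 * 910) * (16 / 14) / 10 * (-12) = -3744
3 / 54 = 1 / 18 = 0.06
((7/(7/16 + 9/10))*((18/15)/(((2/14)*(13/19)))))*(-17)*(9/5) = -1966.14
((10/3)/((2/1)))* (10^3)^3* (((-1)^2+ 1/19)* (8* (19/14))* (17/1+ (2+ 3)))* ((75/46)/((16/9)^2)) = 216178183229.81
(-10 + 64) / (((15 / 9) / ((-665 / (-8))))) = 10773 / 4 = 2693.25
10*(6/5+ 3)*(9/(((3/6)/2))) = 1512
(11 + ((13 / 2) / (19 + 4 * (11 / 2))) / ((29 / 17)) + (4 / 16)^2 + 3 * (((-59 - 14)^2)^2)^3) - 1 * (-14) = 1307065686109292045184405069 / 19024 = 68706144139470776134588.16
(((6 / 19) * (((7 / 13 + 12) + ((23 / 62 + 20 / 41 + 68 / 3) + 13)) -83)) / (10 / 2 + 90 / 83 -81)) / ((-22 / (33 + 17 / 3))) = -8098007299 / 32208994389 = -0.25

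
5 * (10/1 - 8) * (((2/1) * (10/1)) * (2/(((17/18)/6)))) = 2541.18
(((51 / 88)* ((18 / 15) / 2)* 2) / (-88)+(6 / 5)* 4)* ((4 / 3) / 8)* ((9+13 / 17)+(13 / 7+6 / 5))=9437073 / 921536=10.24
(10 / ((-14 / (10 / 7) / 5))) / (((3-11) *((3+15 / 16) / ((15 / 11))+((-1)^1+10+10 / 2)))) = 2500 / 66199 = 0.04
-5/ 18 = -0.28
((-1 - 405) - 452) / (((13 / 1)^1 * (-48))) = 11 / 8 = 1.38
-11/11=-1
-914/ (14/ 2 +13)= -457/ 10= -45.70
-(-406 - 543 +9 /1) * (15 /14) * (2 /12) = 1175 /7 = 167.86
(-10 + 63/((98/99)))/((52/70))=72.21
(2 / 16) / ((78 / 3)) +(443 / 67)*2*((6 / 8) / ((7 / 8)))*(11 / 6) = 2027637 / 97552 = 20.79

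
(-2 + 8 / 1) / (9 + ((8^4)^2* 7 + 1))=3 / 58720261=0.00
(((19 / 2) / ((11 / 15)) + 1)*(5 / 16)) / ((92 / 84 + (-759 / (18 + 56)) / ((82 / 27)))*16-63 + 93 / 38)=-185821881 / 4136101552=-0.04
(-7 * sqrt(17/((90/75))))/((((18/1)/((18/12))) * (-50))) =7 * sqrt(510)/3600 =0.04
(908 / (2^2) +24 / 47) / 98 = 10693 / 4606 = 2.32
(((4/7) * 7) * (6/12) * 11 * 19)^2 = 174724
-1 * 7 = -7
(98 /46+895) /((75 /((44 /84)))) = 75658 /12075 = 6.27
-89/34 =-2.62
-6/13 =-0.46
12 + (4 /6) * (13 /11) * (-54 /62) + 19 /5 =25769 /1705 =15.11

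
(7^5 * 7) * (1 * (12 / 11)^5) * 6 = 175649015808 / 161051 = 1090642.19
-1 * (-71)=71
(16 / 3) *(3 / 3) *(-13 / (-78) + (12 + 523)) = 25688 / 9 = 2854.22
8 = 8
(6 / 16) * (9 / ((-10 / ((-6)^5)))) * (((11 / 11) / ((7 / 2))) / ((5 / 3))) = 78732 / 175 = 449.90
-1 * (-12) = 12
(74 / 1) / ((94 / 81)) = 2997 / 47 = 63.77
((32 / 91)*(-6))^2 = 36864 / 8281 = 4.45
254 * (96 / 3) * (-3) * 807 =-19677888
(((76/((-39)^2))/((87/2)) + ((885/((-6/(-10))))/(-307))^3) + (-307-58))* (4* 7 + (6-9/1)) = -45553852049426350/3828808038861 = -11897.66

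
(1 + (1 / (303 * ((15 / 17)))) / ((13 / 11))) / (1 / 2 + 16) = 118544 / 1949805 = 0.06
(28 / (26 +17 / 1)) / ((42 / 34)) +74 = 9614 / 129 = 74.53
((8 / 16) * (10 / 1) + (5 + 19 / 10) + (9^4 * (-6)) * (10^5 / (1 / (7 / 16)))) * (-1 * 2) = 17222624881 / 5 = 3444524976.20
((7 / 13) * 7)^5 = 282475249 / 371293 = 760.79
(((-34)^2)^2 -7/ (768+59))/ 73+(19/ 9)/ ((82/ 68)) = 407839299851/ 22276899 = 18307.72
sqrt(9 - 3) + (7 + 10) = sqrt(6) + 17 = 19.45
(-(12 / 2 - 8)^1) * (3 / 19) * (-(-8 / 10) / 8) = 3 / 95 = 0.03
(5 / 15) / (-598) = -1 / 1794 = -0.00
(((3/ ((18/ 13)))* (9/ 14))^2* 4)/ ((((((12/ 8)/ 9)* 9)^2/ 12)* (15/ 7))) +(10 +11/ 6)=6541/ 210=31.15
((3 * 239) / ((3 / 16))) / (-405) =-9.44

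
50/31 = 1.61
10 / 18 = 5 / 9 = 0.56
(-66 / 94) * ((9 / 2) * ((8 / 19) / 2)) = -594 / 893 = -0.67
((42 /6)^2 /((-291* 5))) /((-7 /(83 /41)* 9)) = 581 /536895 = 0.00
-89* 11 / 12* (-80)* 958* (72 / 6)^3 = 10804400640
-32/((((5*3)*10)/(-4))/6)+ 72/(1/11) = 19928/25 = 797.12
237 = 237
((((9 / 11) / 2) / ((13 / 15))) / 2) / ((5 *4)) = 27 / 2288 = 0.01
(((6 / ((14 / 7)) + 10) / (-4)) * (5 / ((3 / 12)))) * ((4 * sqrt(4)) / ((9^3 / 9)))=-520 / 81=-6.42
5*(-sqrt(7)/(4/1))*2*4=-10*sqrt(7)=-26.46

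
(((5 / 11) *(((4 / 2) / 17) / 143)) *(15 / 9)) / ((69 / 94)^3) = 41529200 / 26353977507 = 0.00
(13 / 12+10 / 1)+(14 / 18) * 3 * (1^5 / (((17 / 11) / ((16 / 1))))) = 7189 / 204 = 35.24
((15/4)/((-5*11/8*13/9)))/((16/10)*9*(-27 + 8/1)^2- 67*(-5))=-270/3956381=-0.00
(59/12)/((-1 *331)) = -59/3972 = -0.01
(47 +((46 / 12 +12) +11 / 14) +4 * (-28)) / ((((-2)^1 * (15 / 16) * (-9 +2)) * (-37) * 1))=8128 / 81585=0.10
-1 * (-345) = 345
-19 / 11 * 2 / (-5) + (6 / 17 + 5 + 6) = 11261 / 935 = 12.04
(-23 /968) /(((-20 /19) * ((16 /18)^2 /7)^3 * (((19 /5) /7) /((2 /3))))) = 9782588781 /507510784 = 19.28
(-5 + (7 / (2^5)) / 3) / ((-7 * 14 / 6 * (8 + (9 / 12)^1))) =473 / 13720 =0.03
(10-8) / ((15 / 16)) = 32 / 15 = 2.13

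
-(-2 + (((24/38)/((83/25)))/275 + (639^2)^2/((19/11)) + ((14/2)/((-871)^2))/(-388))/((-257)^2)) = -492872215574605482583023/337255204779474124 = -1461422.12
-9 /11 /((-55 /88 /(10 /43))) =144 /473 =0.30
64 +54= 118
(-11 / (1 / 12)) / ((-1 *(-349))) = -132 / 349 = -0.38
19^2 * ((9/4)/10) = 81.22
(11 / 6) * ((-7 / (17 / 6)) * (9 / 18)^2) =-77 / 68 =-1.13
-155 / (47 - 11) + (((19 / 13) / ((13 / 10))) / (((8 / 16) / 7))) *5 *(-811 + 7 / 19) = -388156595 / 6084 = -63799.57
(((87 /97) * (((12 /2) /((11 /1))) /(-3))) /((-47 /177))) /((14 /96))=1478304 /351043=4.21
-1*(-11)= 11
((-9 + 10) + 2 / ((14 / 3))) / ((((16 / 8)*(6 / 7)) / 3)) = 5 / 2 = 2.50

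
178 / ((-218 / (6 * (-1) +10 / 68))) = 17711 / 3706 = 4.78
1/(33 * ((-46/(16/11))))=-8/8349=-0.00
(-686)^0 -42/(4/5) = -103/2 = -51.50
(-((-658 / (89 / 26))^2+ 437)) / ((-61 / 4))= 1184580564 / 483181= 2451.63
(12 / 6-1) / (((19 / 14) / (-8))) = -112 / 19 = -5.89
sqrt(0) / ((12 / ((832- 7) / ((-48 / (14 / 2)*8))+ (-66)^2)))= 0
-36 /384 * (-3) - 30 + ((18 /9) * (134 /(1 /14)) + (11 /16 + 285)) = 128255 /32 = 4007.97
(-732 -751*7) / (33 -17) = -5989 / 16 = -374.31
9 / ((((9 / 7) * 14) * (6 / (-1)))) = -1 / 12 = -0.08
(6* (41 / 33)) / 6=41 / 33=1.24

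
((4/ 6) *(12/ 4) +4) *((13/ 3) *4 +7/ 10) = 541/ 5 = 108.20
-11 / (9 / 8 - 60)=88 / 471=0.19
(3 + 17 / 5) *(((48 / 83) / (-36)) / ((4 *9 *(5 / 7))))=-224 / 56025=-0.00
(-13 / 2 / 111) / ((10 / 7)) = -91 / 2220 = -0.04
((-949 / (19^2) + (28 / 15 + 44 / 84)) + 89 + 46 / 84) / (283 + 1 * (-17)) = 6770537 / 20165460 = 0.34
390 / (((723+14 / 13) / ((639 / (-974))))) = -1619865 / 4584131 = -0.35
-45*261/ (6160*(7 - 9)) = 2349/ 2464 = 0.95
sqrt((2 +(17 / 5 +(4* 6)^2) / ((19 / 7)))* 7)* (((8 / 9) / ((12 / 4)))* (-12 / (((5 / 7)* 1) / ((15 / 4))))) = -56* sqrt(13611885) / 285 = -724.94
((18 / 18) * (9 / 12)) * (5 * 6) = 45 / 2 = 22.50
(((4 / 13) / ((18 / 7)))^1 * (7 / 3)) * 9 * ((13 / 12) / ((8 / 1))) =49 / 144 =0.34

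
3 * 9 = 27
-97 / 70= -1.39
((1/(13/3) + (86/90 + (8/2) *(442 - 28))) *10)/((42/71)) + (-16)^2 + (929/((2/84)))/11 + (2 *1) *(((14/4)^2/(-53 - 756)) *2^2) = 31817.31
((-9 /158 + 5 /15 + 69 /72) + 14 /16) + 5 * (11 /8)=17035 /1896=8.98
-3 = -3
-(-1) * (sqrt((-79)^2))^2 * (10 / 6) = 10401.67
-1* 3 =-3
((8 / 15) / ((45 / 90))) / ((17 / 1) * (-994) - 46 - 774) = -8 / 132885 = -0.00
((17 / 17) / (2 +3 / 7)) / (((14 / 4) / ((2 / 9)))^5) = 1024 / 2410203033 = 0.00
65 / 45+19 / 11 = 3.17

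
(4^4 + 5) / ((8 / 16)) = 522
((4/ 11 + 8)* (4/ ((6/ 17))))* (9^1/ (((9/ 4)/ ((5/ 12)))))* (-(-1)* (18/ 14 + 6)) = 265880/ 231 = 1151.00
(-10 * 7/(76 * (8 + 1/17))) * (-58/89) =17255/231667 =0.07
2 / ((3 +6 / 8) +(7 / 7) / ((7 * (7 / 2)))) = 392 / 743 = 0.53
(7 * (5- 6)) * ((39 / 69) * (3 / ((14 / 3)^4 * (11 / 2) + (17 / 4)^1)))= -88452 / 19470167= -0.00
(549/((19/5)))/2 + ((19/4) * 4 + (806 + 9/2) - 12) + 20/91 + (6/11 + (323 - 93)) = 21310829/19019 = 1120.50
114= 114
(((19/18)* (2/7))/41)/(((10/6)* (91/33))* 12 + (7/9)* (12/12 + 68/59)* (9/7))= 12331/96062631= 0.00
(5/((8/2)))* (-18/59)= -45/118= -0.38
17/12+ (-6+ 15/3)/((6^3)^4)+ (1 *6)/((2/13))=87978286079/2176782336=40.42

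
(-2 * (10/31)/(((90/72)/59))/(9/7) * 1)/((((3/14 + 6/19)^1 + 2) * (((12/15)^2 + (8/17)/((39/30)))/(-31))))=303482725/1047861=289.62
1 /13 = 0.08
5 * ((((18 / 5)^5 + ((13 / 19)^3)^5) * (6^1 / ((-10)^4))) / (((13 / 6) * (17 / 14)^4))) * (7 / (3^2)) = 1928497822748017323767186803196 / 6438772593206347411523487109375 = 0.30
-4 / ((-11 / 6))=24 / 11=2.18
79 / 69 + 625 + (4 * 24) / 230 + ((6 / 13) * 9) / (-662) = 930144377 / 1484535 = 626.56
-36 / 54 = -2 / 3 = -0.67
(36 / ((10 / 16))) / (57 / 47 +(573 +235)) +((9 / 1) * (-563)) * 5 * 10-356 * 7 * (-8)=-44387159774 / 190165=-233413.93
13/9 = 1.44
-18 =-18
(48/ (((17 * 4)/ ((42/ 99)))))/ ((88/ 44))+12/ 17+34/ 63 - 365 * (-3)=12916633/ 11781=1096.40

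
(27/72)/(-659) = -3/5272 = -0.00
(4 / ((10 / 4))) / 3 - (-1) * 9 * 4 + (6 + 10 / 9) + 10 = 2414 / 45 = 53.64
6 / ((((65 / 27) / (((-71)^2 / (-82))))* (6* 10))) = -136107 / 53300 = -2.55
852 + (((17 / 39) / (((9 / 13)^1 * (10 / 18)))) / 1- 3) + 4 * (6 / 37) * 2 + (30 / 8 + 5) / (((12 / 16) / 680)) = 4875544 / 555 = 8784.76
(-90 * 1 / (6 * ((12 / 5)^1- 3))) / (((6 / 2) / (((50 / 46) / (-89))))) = -625 / 6141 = -0.10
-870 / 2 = -435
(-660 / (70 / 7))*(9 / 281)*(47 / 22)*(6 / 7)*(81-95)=15228 / 281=54.19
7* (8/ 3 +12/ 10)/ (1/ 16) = 6496/ 15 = 433.07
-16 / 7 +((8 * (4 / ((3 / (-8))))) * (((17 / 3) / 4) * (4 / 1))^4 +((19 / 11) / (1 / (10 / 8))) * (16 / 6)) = -1646300990 / 18711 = -87985.73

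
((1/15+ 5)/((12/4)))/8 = 19/90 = 0.21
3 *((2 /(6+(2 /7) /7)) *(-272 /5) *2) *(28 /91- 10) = 2518992 /2405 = 1047.40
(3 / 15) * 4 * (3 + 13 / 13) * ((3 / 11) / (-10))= -24 / 275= -0.09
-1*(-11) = 11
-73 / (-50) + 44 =2273 / 50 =45.46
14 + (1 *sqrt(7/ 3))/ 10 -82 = -68 + sqrt(21)/ 30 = -67.85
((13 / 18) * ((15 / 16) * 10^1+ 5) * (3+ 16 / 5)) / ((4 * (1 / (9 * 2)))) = 9269 / 32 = 289.66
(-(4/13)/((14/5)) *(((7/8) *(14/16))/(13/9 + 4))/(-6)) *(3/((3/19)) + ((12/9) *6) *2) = 75/832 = 0.09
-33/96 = -0.34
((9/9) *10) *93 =930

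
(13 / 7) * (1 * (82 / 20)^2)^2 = 36734893 / 70000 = 524.78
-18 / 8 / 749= -9 / 2996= -0.00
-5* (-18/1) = 90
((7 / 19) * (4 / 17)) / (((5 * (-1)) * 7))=-4 / 1615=-0.00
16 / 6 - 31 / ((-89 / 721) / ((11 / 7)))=106081 / 267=397.31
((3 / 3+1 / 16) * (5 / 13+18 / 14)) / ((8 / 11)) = 3553 / 1456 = 2.44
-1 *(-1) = 1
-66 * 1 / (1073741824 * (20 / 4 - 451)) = 33 / 239444426752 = 0.00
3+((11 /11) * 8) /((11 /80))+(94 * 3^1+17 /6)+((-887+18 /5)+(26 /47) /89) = -741792091 /1380390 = -537.38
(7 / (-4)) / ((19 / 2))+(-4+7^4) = 91079 / 38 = 2396.82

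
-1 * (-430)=430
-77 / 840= -11 / 120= -0.09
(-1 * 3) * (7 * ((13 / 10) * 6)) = -163.80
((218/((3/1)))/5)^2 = 211.22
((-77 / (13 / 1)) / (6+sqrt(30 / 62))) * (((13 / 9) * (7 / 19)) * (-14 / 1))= 467852 / 62757 - 7546 * sqrt(465) / 188271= 6.59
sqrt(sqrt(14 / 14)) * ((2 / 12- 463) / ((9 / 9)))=-2777 / 6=-462.83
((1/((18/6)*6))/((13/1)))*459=1.96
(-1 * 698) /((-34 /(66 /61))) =23034 /1037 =22.21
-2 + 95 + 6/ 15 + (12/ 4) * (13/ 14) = 6733/ 70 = 96.19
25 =25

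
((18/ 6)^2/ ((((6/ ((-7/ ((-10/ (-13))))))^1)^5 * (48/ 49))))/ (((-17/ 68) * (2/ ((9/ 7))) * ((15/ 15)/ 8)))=43682250157/ 28800000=1516.74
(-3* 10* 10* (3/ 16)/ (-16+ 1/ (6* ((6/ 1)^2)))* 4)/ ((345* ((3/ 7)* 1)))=1512/ 15893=0.10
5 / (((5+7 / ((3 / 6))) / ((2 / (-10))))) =-1 / 19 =-0.05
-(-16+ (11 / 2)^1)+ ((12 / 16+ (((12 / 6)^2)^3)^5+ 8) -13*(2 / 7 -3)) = 30064772599 / 28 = 1073741878.54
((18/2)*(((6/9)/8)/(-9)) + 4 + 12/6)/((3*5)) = 71/180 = 0.39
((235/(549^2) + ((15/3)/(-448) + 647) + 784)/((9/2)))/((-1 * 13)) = -193223162563/7899117408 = -24.46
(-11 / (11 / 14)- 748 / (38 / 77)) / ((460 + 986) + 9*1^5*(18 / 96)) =-22144 / 20957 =-1.06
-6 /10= -0.60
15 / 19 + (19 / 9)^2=8074 / 1539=5.25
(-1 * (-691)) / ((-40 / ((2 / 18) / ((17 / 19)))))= -13129 / 6120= -2.15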